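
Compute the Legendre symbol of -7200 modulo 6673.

1

(-7200/6673)
  = (7200/6673)    [6673 ≡ 1 mod 4 ⇒ (-1/6673) = +1]
  = (527/6673)    [7200 ≡ 527 mod 6673]
  = (6673/527)    [QR: 6673 ≡ 1 mod 4, sign kept]
  = (349/527)    [6673 ≡ 349 mod 527]
  = (527/349)    [QR: 349 ≡ 1 mod 4, sign kept]
  = (178/349)    [527 ≡ 178 mod 349]
  = -(89/349)    [349 ≡ 5 mod 8 ⇒ (2/349) = -1]
  = -(349/89)    [QR: 89 ≡ 1 mod 4, sign kept]
  = -(82/89)    [349 ≡ 82 mod 89]
  = -(41/89)    [89 ≡ 1 mod 8 ⇒ (2/89) = +1]
  = -(89/41)    [QR: 41 ≡ 1 mod 4, sign kept]
  = -(7/41)    [89 ≡ 7 mod 41]
  = -(41/7)    [QR: 41 ≡ 1 mod 4, sign kept]
  = -(6/7)    [41 ≡ 6 mod 7]
  = -(3/7)    [7 ≡ 7 mod 8 ⇒ (2/7) = +1]
  = (7/3)    [QR: both ≡ 3 mod 4, sign flips]
  = (1/3)    [7 ≡ 1 mod 3]
  = 1    [(1/3) = 1]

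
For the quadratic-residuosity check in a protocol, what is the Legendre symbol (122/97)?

1

Reduce the numerator: 122 ≡ 25 (mod 97), so (122/97) = (25/97).
25 ≡ 1 (mod 4), so quadratic reciprocity gives (25/97) = (97/25). Reduce: 97 ≡ 22 (mod 25). Now have (22/25).
Factor out 2: 22 = 2·11. Since 25 ≡ 1 (mod 8), (2/25) = +1. Now have (11/25).
25 ≡ 1 (mod 4), so quadratic reciprocity gives (11/25) = (25/11). Reduce: 25 ≡ 3 (mod 11). Now have (3/11).
Both 3 ≡ 3 and 11 ≡ 3 (mod 4), so reciprocity gives (3/11) = -(11/3). Reduce: 11 ≡ 2 (mod 3). Now have -(2/3).
Factor out 2: 2 = 2. Since 3 ≡ 3 (mod 8), (2/3) = -1. Now have (1/3).
(1/3) = 1. Collecting the sign factors: 1.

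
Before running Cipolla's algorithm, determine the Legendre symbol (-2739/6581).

(-2739/6581)
  = (2739/6581)    [6581 ≡ 1 mod 4 ⇒ (-1/6581) = +1]
  = (6581/2739)    [QR: 6581 ≡ 1 mod 4, sign kept]
  = (1103/2739)    [6581 ≡ 1103 mod 2739]
  = -(2739/1103)    [QR: both ≡ 3 mod 4, sign flips]
  = -(533/1103)    [2739 ≡ 533 mod 1103]
  = -(1103/533)    [QR: 533 ≡ 1 mod 4, sign kept]
  = -(37/533)    [1103 ≡ 37 mod 533]
  = -(533/37)    [QR: 37 ≡ 1 mod 4, sign kept]
  = -(15/37)    [533 ≡ 15 mod 37]
  = -(37/15)    [QR: 37 ≡ 1 mod 4, sign kept]
  = -(7/15)    [37 ≡ 7 mod 15]
  = (15/7)    [QR: both ≡ 3 mod 4, sign flips]
  = (1/7)    [15 ≡ 1 mod 7]
  = 1    [(1/7) = 1]

1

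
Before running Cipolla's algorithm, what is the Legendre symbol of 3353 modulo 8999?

(3353/8999)
  = (8999/3353)    [QR: 3353 ≡ 1 mod 4, sign kept]
  = (2293/3353)    [8999 ≡ 2293 mod 3353]
  = (3353/2293)    [QR: 2293 ≡ 1 mod 4, sign kept]
  = (1060/2293)    [3353 ≡ 1060 mod 2293]
  = (265/2293)    [2293 ≡ 5 mod 8 ⇒ (2/2293)^2 = +1]
  = (2293/265)    [QR: 265 ≡ 1 mod 4, sign kept]
  = (173/265)    [2293 ≡ 173 mod 265]
  = (265/173)    [QR: 173 ≡ 1 mod 4, sign kept]
  = (92/173)    [265 ≡ 92 mod 173]
  = (23/173)    [173 ≡ 5 mod 8 ⇒ (2/173)^2 = +1]
  = (173/23)    [QR: 173 ≡ 1 mod 4, sign kept]
  = (12/23)    [173 ≡ 12 mod 23]
  = (3/23)    [23 ≡ 7 mod 8 ⇒ (2/23)^2 = +1]
  = -(23/3)    [QR: both ≡ 3 mod 4, sign flips]
  = -(2/3)    [23 ≡ 2 mod 3]
  = (1/3)    [3 ≡ 3 mod 8 ⇒ (2/3) = -1]
  = 1    [(1/3) = 1]

1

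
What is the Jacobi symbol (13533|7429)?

Reduce the numerator: 13533 ≡ 6104 (mod 7429), so (13533|7429) = (6104|7429).
Factor out 2: 6104 = 2^3·763. Since 7429 ≡ 5 (mod 8), (2|7429) = -1, and (2|7429)^3 = -1. Now have -(763|7429).
7429 ≡ 1 (mod 4), so quadratic reciprocity gives (763|7429) = (7429|763). Reduce: 7429 ≡ 562 (mod 763). Now have -(562|763).
Factor out 2: 562 = 2·281. Since 763 ≡ 3 (mod 8), (2|763) = -1. Now have (281|763).
281 ≡ 1 (mod 4), so quadratic reciprocity gives (281|763) = (763|281). Reduce: 763 ≡ 201 (mod 281). Now have (201|281).
201 ≡ 1 (mod 4), so quadratic reciprocity gives (201|281) = (281|201). Reduce: 281 ≡ 80 (mod 201). Now have (80|201).
Factor out 2: 80 = 2^4·5. Since 201 ≡ 1 (mod 8), (2|201) = +1, and (2|201)^4 = +1. Now have (5|201).
5 ≡ 1 (mod 4), so quadratic reciprocity gives (5|201) = (201|5). Reduce: 201 ≡ 1 (mod 5). Now have (1|5).
(1|5) = 1. Collecting the sign factors: 1.

1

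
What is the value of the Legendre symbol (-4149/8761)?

-1

(-4149/8761)
  = (4612/8761)    [-4149 ≡ 4612 mod 8761]
  = (1153/8761)    [8761 ≡ 1 mod 8 ⇒ (2/8761)^2 = +1]
  = (8761/1153)    [QR: 1153 ≡ 1 mod 4, sign kept]
  = (690/1153)    [8761 ≡ 690 mod 1153]
  = (345/1153)    [1153 ≡ 1 mod 8 ⇒ (2/1153) = +1]
  = (1153/345)    [QR: 345 ≡ 1 mod 4, sign kept]
  = (118/345)    [1153 ≡ 118 mod 345]
  = (59/345)    [345 ≡ 1 mod 8 ⇒ (2/345) = +1]
  = (345/59)    [QR: 345 ≡ 1 mod 4, sign kept]
  = (50/59)    [345 ≡ 50 mod 59]
  = -(25/59)    [59 ≡ 3 mod 8 ⇒ (2/59) = -1]
  = -(59/25)    [QR: 25 ≡ 1 mod 4, sign kept]
  = -(9/25)    [59 ≡ 9 mod 25]
  = -(25/9)    [QR: 9 ≡ 1 mod 4, sign kept]
  = -(7/9)    [25 ≡ 7 mod 9]
  = -(9/7)    [QR: 9 ≡ 1 mod 4, sign kept]
  = -(2/7)    [9 ≡ 2 mod 7]
  = -(1/7)    [7 ≡ 7 mod 8 ⇒ (2/7) = +1]
  = -1    [(1/7) = 1]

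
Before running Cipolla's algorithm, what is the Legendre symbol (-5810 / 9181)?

-1

Reduce the numerator: -5810 ≡ 3371 (mod 9181), so (-5810 / 9181) = (3371 / 9181).
9181 ≡ 1 (mod 4), so quadratic reciprocity gives (3371 / 9181) = (9181 / 3371). Reduce: 9181 ≡ 2439 (mod 3371). Now have (2439 / 3371).
Both 2439 ≡ 3 and 3371 ≡ 3 (mod 4), so reciprocity gives (2439 / 3371) = -(3371 / 2439). Reduce: 3371 ≡ 932 (mod 2439). Now have -(932 / 2439).
Factor out 2: 932 = 2^2·233. Since 2439 ≡ 7 (mod 8), (2 / 2439) = +1, and (2 / 2439)^2 = +1. Now have -(233 / 2439).
233 ≡ 1 (mod 4), so quadratic reciprocity gives (233 / 2439) = (2439 / 233). Reduce: 2439 ≡ 109 (mod 233). Now have -(109 / 233).
109 ≡ 1 (mod 4), so quadratic reciprocity gives (109 / 233) = (233 / 109). Reduce: 233 ≡ 15 (mod 109). Now have -(15 / 109).
109 ≡ 1 (mod 4), so quadratic reciprocity gives (15 / 109) = (109 / 15). Reduce: 109 ≡ 4 (mod 15). Now have -(4 / 15).
Factor out 2: 4 = 2^2. Since 15 ≡ 7 (mod 8), (2 / 15) = +1, and (2 / 15)^2 = +1. Now have -(1 / 15).
(1 / 15) = 1. Collecting the sign factors: -1.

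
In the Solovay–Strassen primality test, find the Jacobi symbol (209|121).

0

(209|121)
  = (88|121)    [209 ≡ 88 mod 121]
  = (11|121)    [121 ≡ 1 mod 8 ⇒ (2|121)^3 = +1]
  = (121|11)    [QR: 121 ≡ 1 mod 4, sign kept]
  = (0|11)    [121 ≡ 0 mod 11]
  = 0    [numerator 0, gcd > 1]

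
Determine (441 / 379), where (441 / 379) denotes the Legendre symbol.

1

Reduce the numerator: 441 ≡ 62 (mod 379), so (441 / 379) = (62 / 379).
Factor out 2: 62 = 2·31. Since 379 ≡ 3 (mod 8), (2 / 379) = -1. Now have -(31 / 379).
Both 31 ≡ 3 and 379 ≡ 3 (mod 4), so reciprocity gives (31 / 379) = -(379 / 31). Reduce: 379 ≡ 7 (mod 31). Now have (7 / 31).
Both 7 ≡ 3 and 31 ≡ 3 (mod 4), so reciprocity gives (7 / 31) = -(31 / 7). Reduce: 31 ≡ 3 (mod 7). Now have -(3 / 7).
Both 3 ≡ 3 and 7 ≡ 3 (mod 4), so reciprocity gives (3 / 7) = -(7 / 3). Reduce: 7 ≡ 1 (mod 3). Now have (1 / 3).
(1 / 3) = 1. Collecting the sign factors: 1.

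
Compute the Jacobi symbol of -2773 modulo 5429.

Reduce the numerator: -2773 ≡ 2656 (mod 5429), so (-2773|5429) = (2656|5429).
Factor out 2: 2656 = 2^5·83. Since 5429 ≡ 5 (mod 8), (2|5429) = -1, and (2|5429)^5 = -1. Now have -(83|5429).
5429 ≡ 1 (mod 4), so quadratic reciprocity gives (83|5429) = (5429|83). Reduce: 5429 ≡ 34 (mod 83). Now have -(34|83).
Factor out 2: 34 = 2·17. Since 83 ≡ 3 (mod 8), (2|83) = -1. Now have (17|83).
17 ≡ 1 (mod 4), so quadratic reciprocity gives (17|83) = (83|17). Reduce: 83 ≡ 15 (mod 17). Now have (15|17).
17 ≡ 1 (mod 4), so quadratic reciprocity gives (15|17) = (17|15). Reduce: 17 ≡ 2 (mod 15). Now have (2|15).
Factor out 2: 2 = 2. Since 15 ≡ 7 (mod 8), (2|15) = +1. Now have (1|15).
(1|15) = 1. Collecting the sign factors: 1.

1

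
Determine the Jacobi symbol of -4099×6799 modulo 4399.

1

By multiplicativity, (-4099·6799/4399) = (-4099/4399)·(6799/4399).
First factor (-4099/4399):
(-4099/4399)
  = -(4099/4399)    [4399 ≡ 3 mod 4 ⇒ (-1/4399) = -1]
  = (4399/4099)    [QR: both ≡ 3 mod 4, sign flips]
  = (300/4099)    [4399 ≡ 300 mod 4099]
  = (75/4099)    [4099 ≡ 3 mod 8 ⇒ (2/4099)^2 = +1]
  = -(4099/75)    [QR: both ≡ 3 mod 4, sign flips]
  = -(49/75)    [4099 ≡ 49 mod 75]
  = -(75/49)    [QR: 49 ≡ 1 mod 4, sign kept]
  = -(26/49)    [75 ≡ 26 mod 49]
  = -(13/49)    [49 ≡ 1 mod 8 ⇒ (2/49) = +1]
  = -(49/13)    [QR: 13 ≡ 1 mod 4, sign kept]
  = -(10/13)    [49 ≡ 10 mod 13]
  = (5/13)    [13 ≡ 5 mod 8 ⇒ (2/13) = -1]
  = (13/5)    [QR: 5 ≡ 1 mod 4, sign kept]
  = (3/5)    [13 ≡ 3 mod 5]
  = (5/3)    [QR: 5 ≡ 1 mod 4, sign kept]
  = (2/3)    [5 ≡ 2 mod 3]
  = -(1/3)    [3 ≡ 3 mod 8 ⇒ (2/3) = -1]
  = -1    [(1/3) = 1]
Second factor (6799/4399):
(6799/4399)
  = (2400/4399)    [6799 ≡ 2400 mod 4399]
  = (75/4399)    [4399 ≡ 7 mod 8 ⇒ (2/4399)^5 = +1]
  = -(4399/75)    [QR: both ≡ 3 mod 4, sign flips]
  = -(49/75)    [4399 ≡ 49 mod 75]
  = -(75/49)    [QR: 49 ≡ 1 mod 4, sign kept]
  = -(26/49)    [75 ≡ 26 mod 49]
  = -(13/49)    [49 ≡ 1 mod 8 ⇒ (2/49) = +1]
  = -(49/13)    [QR: 13 ≡ 1 mod 4, sign kept]
  = -(10/13)    [49 ≡ 10 mod 13]
  = (5/13)    [13 ≡ 5 mod 8 ⇒ (2/13) = -1]
  = (13/5)    [QR: 5 ≡ 1 mod 4, sign kept]
  = (3/5)    [13 ≡ 3 mod 5]
  = (5/3)    [QR: 5 ≡ 1 mod 4, sign kept]
  = (2/3)    [5 ≡ 2 mod 3]
  = -(1/3)    [3 ≡ 3 mod 8 ⇒ (2/3) = -1]
  = -1    [(1/3) = 1]
Product: (-1)·(-1) = 1.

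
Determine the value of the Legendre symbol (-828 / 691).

1

(-828 / 691)
  = (554 / 691)    [-828 ≡ 554 mod 691]
  = -(277 / 691)    [691 ≡ 3 mod 8 ⇒ (2 / 691) = -1]
  = -(691 / 277)    [QR: 277 ≡ 1 mod 4, sign kept]
  = -(137 / 277)    [691 ≡ 137 mod 277]
  = -(277 / 137)    [QR: 137 ≡ 1 mod 4, sign kept]
  = -(3 / 137)    [277 ≡ 3 mod 137]
  = -(137 / 3)    [QR: 137 ≡ 1 mod 4, sign kept]
  = -(2 / 3)    [137 ≡ 2 mod 3]
  = (1 / 3)    [3 ≡ 3 mod 8 ⇒ (2 / 3) = -1]
  = 1    [(1 / 3) = 1]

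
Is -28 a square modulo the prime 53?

(-28/53)
  = (25/53)    [-28 ≡ 25 mod 53]
  = (53/25)    [QR: 25 ≡ 1 mod 4, sign kept]
  = (3/25)    [53 ≡ 3 mod 25]
  = (25/3)    [QR: 25 ≡ 1 mod 4, sign kept]
  = (1/3)    [25 ≡ 1 mod 3]
  = 1    [(1/3) = 1]
(-28/53) = 1, and 53 is prime, so -28 is a quadratic residue mod 53.

yes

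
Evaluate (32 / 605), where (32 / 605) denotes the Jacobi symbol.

(32 / 605)
  = -(1 / 605)    [605 ≡ 5 mod 8 ⇒ (2 / 605)^5 = -1]
  = -1    [(1 / 605) = 1]

-1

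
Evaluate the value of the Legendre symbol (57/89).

(57/89)
  = (89/57)    [QR: 57 ≡ 1 mod 4, sign kept]
  = (32/57)    [89 ≡ 32 mod 57]
  = (1/57)    [57 ≡ 1 mod 8 ⇒ (2/57)^5 = +1]
  = 1    [(1/57) = 1]

1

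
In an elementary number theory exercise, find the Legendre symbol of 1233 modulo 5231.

(1233 / 5231)
  = (5231 / 1233)    [QR: 1233 ≡ 1 mod 4, sign kept]
  = (299 / 1233)    [5231 ≡ 299 mod 1233]
  = (1233 / 299)    [QR: 1233 ≡ 1 mod 4, sign kept]
  = (37 / 299)    [1233 ≡ 37 mod 299]
  = (299 / 37)    [QR: 37 ≡ 1 mod 4, sign kept]
  = (3 / 37)    [299 ≡ 3 mod 37]
  = (37 / 3)    [QR: 37 ≡ 1 mod 4, sign kept]
  = (1 / 3)    [37 ≡ 1 mod 3]
  = 1    [(1 / 3) = 1]

1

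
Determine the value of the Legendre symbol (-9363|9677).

-1

Pull out -1: (-9363|9677) = (-1|9677)·(9363|9677). Since 9677 ≡ 1 (mod 4), (-1|9677) = +1. Now have (9363|9677).
9677 ≡ 1 (mod 4), so quadratic reciprocity gives (9363|9677) = (9677|9363). Reduce: 9677 ≡ 314 (mod 9363). Now have (314|9363).
Factor out 2: 314 = 2·157. Since 9363 ≡ 3 (mod 8), (2|9363) = -1. Now have -(157|9363).
157 ≡ 1 (mod 4), so quadratic reciprocity gives (157|9363) = (9363|157). Reduce: 9363 ≡ 100 (mod 157). Now have -(100|157).
Factor out 2: 100 = 2^2·25. Since 157 ≡ 5 (mod 8), (2|157) = -1, and (2|157)^2 = +1. Now have -(25|157).
25 ≡ 1 (mod 4), so quadratic reciprocity gives (25|157) = (157|25). Reduce: 157 ≡ 7 (mod 25). Now have -(7|25).
25 ≡ 1 (mod 4), so quadratic reciprocity gives (7|25) = (25|7). Reduce: 25 ≡ 4 (mod 7). Now have -(4|7).
Factor out 2: 4 = 2^2. Since 7 ≡ 7 (mod 8), (2|7) = +1, and (2|7)^2 = +1. Now have -(1|7).
(1|7) = 1. Collecting the sign factors: -1.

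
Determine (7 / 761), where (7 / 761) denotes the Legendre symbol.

761 ≡ 1 (mod 4), so quadratic reciprocity gives (7 / 761) = (761 / 7). Reduce: 761 ≡ 5 (mod 7). Now have (5 / 7).
5 ≡ 1 (mod 4), so quadratic reciprocity gives (5 / 7) = (7 / 5). Reduce: 7 ≡ 2 (mod 5). Now have (2 / 5).
Factor out 2: 2 = 2. Since 5 ≡ 5 (mod 8), (2 / 5) = -1. Now have -(1 / 5).
(1 / 5) = 1. Collecting the sign factors: -1.

-1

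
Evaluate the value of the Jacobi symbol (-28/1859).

1

(-28/1859)
  = (1831/1859)    [-28 ≡ 1831 mod 1859]
  = -(1859/1831)    [QR: both ≡ 3 mod 4, sign flips]
  = -(28/1831)    [1859 ≡ 28 mod 1831]
  = -(7/1831)    [1831 ≡ 7 mod 8 ⇒ (2/1831)^2 = +1]
  = (1831/7)    [QR: both ≡ 3 mod 4, sign flips]
  = (4/7)    [1831 ≡ 4 mod 7]
  = (1/7)    [7 ≡ 7 mod 8 ⇒ (2/7)^2 = +1]
  = 1    [(1/7) = 1]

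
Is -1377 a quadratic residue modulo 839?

(-1377/839)
  = (301/839)    [-1377 ≡ 301 mod 839]
  = (839/301)    [QR: 301 ≡ 1 mod 4, sign kept]
  = (237/301)    [839 ≡ 237 mod 301]
  = (301/237)    [QR: 237 ≡ 1 mod 4, sign kept]
  = (64/237)    [301 ≡ 64 mod 237]
  = (1/237)    [237 ≡ 5 mod 8 ⇒ (2/237)^6 = +1]
  = 1    [(1/237) = 1]
(-1377/839) = 1, and 839 is prime, so -1377 is a quadratic residue mod 839.

yes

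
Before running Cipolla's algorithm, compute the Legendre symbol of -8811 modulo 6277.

(-8811 / 6277)
  = (3743 / 6277)    [-8811 ≡ 3743 mod 6277]
  = (6277 / 3743)    [QR: 6277 ≡ 1 mod 4, sign kept]
  = (2534 / 3743)    [6277 ≡ 2534 mod 3743]
  = (1267 / 3743)    [3743 ≡ 7 mod 8 ⇒ (2 / 3743) = +1]
  = -(3743 / 1267)    [QR: both ≡ 3 mod 4, sign flips]
  = -(1209 / 1267)    [3743 ≡ 1209 mod 1267]
  = -(1267 / 1209)    [QR: 1209 ≡ 1 mod 4, sign kept]
  = -(58 / 1209)    [1267 ≡ 58 mod 1209]
  = -(29 / 1209)    [1209 ≡ 1 mod 8 ⇒ (2 / 1209) = +1]
  = -(1209 / 29)    [QR: 29 ≡ 1 mod 4, sign kept]
  = -(20 / 29)    [1209 ≡ 20 mod 29]
  = -(5 / 29)    [29 ≡ 5 mod 8 ⇒ (2 / 29)^2 = +1]
  = -(29 / 5)    [QR: 5 ≡ 1 mod 4, sign kept]
  = -(4 / 5)    [29 ≡ 4 mod 5]
  = -(1 / 5)    [5 ≡ 5 mod 8 ⇒ (2 / 5)^2 = +1]
  = -1    [(1 / 5) = 1]

-1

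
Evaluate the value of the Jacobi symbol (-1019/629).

Pull out -1: (-1019/629) = (-1/629)·(1019/629). Since 629 ≡ 1 (mod 4), (-1/629) = +1. Now have (1019/629).
Reduce the numerator: 1019 ≡ 390 (mod 629), so (1019/629) = (390/629).
Factor out 2: 390 = 2·195. Since 629 ≡ 5 (mod 8), (2/629) = -1. Now have -(195/629).
629 ≡ 1 (mod 4), so quadratic reciprocity gives (195/629) = (629/195). Reduce: 629 ≡ 44 (mod 195). Now have -(44/195).
Factor out 2: 44 = 2^2·11. Since 195 ≡ 3 (mod 8), (2/195) = -1, and (2/195)^2 = +1. Now have -(11/195).
Both 11 ≡ 3 and 195 ≡ 3 (mod 4), so reciprocity gives (11/195) = -(195/11). Reduce: 195 ≡ 8 (mod 11). Now have (8/11).
Factor out 2: 8 = 2^3. Since 11 ≡ 3 (mod 8), (2/11) = -1, and (2/11)^3 = -1. Now have -(1/11).
(1/11) = 1. Collecting the sign factors: -1.

-1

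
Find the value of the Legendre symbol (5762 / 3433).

1

(5762 / 3433)
  = (2329 / 3433)    [5762 ≡ 2329 mod 3433]
  = (3433 / 2329)    [QR: 2329 ≡ 1 mod 4, sign kept]
  = (1104 / 2329)    [3433 ≡ 1104 mod 2329]
  = (69 / 2329)    [2329 ≡ 1 mod 8 ⇒ (2 / 2329)^4 = +1]
  = (2329 / 69)    [QR: 69 ≡ 1 mod 4, sign kept]
  = (52 / 69)    [2329 ≡ 52 mod 69]
  = (13 / 69)    [69 ≡ 5 mod 8 ⇒ (2 / 69)^2 = +1]
  = (69 / 13)    [QR: 13 ≡ 1 mod 4, sign kept]
  = (4 / 13)    [69 ≡ 4 mod 13]
  = (1 / 13)    [13 ≡ 5 mod 8 ⇒ (2 / 13)^2 = +1]
  = 1    [(1 / 13) = 1]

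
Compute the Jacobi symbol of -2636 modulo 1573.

1

(-2636|1573)
  = (510|1573)    [-2636 ≡ 510 mod 1573]
  = -(255|1573)    [1573 ≡ 5 mod 8 ⇒ (2|1573) = -1]
  = -(1573|255)    [QR: 1573 ≡ 1 mod 4, sign kept]
  = -(43|255)    [1573 ≡ 43 mod 255]
  = (255|43)    [QR: both ≡ 3 mod 4, sign flips]
  = (40|43)    [255 ≡ 40 mod 43]
  = -(5|43)    [43 ≡ 3 mod 8 ⇒ (2|43)^3 = -1]
  = -(43|5)    [QR: 5 ≡ 1 mod 4, sign kept]
  = -(3|5)    [43 ≡ 3 mod 5]
  = -(5|3)    [QR: 5 ≡ 1 mod 4, sign kept]
  = -(2|3)    [5 ≡ 2 mod 3]
  = (1|3)    [3 ≡ 3 mod 8 ⇒ (2|3) = -1]
  = 1    [(1|3) = 1]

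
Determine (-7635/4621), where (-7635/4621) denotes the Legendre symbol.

-1

(-7635/4621)
  = (1607/4621)    [-7635 ≡ 1607 mod 4621]
  = (4621/1607)    [QR: 4621 ≡ 1 mod 4, sign kept]
  = (1407/1607)    [4621 ≡ 1407 mod 1607]
  = -(1607/1407)    [QR: both ≡ 3 mod 4, sign flips]
  = -(200/1407)    [1607 ≡ 200 mod 1407]
  = -(25/1407)    [1407 ≡ 7 mod 8 ⇒ (2/1407)^3 = +1]
  = -(1407/25)    [QR: 25 ≡ 1 mod 4, sign kept]
  = -(7/25)    [1407 ≡ 7 mod 25]
  = -(25/7)    [QR: 25 ≡ 1 mod 4, sign kept]
  = -(4/7)    [25 ≡ 4 mod 7]
  = -(1/7)    [7 ≡ 7 mod 8 ⇒ (2/7)^2 = +1]
  = -1    [(1/7) = 1]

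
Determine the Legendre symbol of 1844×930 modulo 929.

By multiplicativity, (1844·930 / 929) = (1844 / 929)·(930 / 929).
First factor (1844 / 929):
Reduce the numerator: 1844 ≡ 915 (mod 929), so (1844 / 929) = (915 / 929).
929 ≡ 1 (mod 4), so quadratic reciprocity gives (915 / 929) = (929 / 915). Reduce: 929 ≡ 14 (mod 915). Now have (14 / 915).
Factor out 2: 14 = 2·7. Since 915 ≡ 3 (mod 8), (2 / 915) = -1. Now have -(7 / 915).
Both 7 ≡ 3 and 915 ≡ 3 (mod 4), so reciprocity gives (7 / 915) = -(915 / 7). Reduce: 915 ≡ 5 (mod 7). Now have (5 / 7).
5 ≡ 1 (mod 4), so quadratic reciprocity gives (5 / 7) = (7 / 5). Reduce: 7 ≡ 2 (mod 5). Now have (2 / 5).
Factor out 2: 2 = 2. Since 5 ≡ 5 (mod 8), (2 / 5) = -1. Now have -(1 / 5).
(1 / 5) = 1. Collecting the sign factors: -1.
Second factor (930 / 929):
Reduce the numerator: 930 ≡ 1 (mod 929), so (930 / 929) = (1 / 929).
(1 / 929) = 1. Collecting the sign factors: 1.
Product: (-1)·(1) = -1.

-1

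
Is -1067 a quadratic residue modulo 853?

yes

(-1067/853)
  = (1067/853)    [853 ≡ 1 mod 4 ⇒ (-1/853) = +1]
  = (214/853)    [1067 ≡ 214 mod 853]
  = -(107/853)    [853 ≡ 5 mod 8 ⇒ (2/853) = -1]
  = -(853/107)    [QR: 853 ≡ 1 mod 4, sign kept]
  = -(104/107)    [853 ≡ 104 mod 107]
  = (13/107)    [107 ≡ 3 mod 8 ⇒ (2/107)^3 = -1]
  = (107/13)    [QR: 13 ≡ 1 mod 4, sign kept]
  = (3/13)    [107 ≡ 3 mod 13]
  = (13/3)    [QR: 13 ≡ 1 mod 4, sign kept]
  = (1/3)    [13 ≡ 1 mod 3]
  = 1    [(1/3) = 1]
(-1067/853) = 1, and 853 is prime, so -1067 is a quadratic residue mod 853.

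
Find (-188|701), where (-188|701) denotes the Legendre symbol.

(-188|701)
  = (513|701)    [-188 ≡ 513 mod 701]
  = (701|513)    [QR: 513 ≡ 1 mod 4, sign kept]
  = (188|513)    [701 ≡ 188 mod 513]
  = (47|513)    [513 ≡ 1 mod 8 ⇒ (2|513)^2 = +1]
  = (513|47)    [QR: 513 ≡ 1 mod 4, sign kept]
  = (43|47)    [513 ≡ 43 mod 47]
  = -(47|43)    [QR: both ≡ 3 mod 4, sign flips]
  = -(4|43)    [47 ≡ 4 mod 43]
  = -(1|43)    [43 ≡ 3 mod 8 ⇒ (2|43)^2 = +1]
  = -1    [(1|43) = 1]

-1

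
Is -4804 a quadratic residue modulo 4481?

no

Reduce the numerator: -4804 ≡ 4158 (mod 4481), so (-4804/4481) = (4158/4481).
Factor out 2: 4158 = 2·2079. Since 4481 ≡ 1 (mod 8), (2/4481) = +1. Now have (2079/4481).
4481 ≡ 1 (mod 4), so quadratic reciprocity gives (2079/4481) = (4481/2079). Reduce: 4481 ≡ 323 (mod 2079). Now have (323/2079).
Both 323 ≡ 3 and 2079 ≡ 3 (mod 4), so reciprocity gives (323/2079) = -(2079/323). Reduce: 2079 ≡ 141 (mod 323). Now have -(141/323).
141 ≡ 1 (mod 4), so quadratic reciprocity gives (141/323) = (323/141). Reduce: 323 ≡ 41 (mod 141). Now have -(41/141).
41 ≡ 1 (mod 4), so quadratic reciprocity gives (41/141) = (141/41). Reduce: 141 ≡ 18 (mod 41). Now have -(18/41).
Factor out 2: 18 = 2·9. Since 41 ≡ 1 (mod 8), (2/41) = +1. Now have -(9/41).
9 ≡ 1 (mod 4), so quadratic reciprocity gives (9/41) = (41/9). Reduce: 41 ≡ 5 (mod 9). Now have -(5/9).
5 ≡ 1 (mod 4), so quadratic reciprocity gives (5/9) = (9/5). Reduce: 9 ≡ 4 (mod 5). Now have -(4/5).
Factor out 2: 4 = 2^2. Since 5 ≡ 5 (mod 8), (2/5) = -1, and (2/5)^2 = +1. Now have -(1/5).
(1/5) = 1. Collecting the sign factors: -1.
(-4804/4481) = -1, and 4481 is prime, so -4804 is not a quadratic residue mod 4481.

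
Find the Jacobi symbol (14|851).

Factor out 2: 14 = 2·7. Since 851 ≡ 3 (mod 8), (2|851) = -1. Now have -(7|851).
Both 7 ≡ 3 and 851 ≡ 3 (mod 4), so reciprocity gives (7|851) = -(851|7). Reduce: 851 ≡ 4 (mod 7). Now have (4|7).
Factor out 2: 4 = 2^2. Since 7 ≡ 7 (mod 8), (2|7) = +1, and (2|7)^2 = +1. Now have (1|7).
(1|7) = 1. Collecting the sign factors: 1.

1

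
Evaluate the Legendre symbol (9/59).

1

9 ≡ 1 (mod 4), so quadratic reciprocity gives (9/59) = (59/9). Reduce: 59 ≡ 5 (mod 9). Now have (5/9).
5 ≡ 1 (mod 4), so quadratic reciprocity gives (5/9) = (9/5). Reduce: 9 ≡ 4 (mod 5). Now have (4/5).
Factor out 2: 4 = 2^2. Since 5 ≡ 5 (mod 8), (2/5) = -1, and (2/5)^2 = +1. Now have (1/5).
(1/5) = 1. Collecting the sign factors: 1.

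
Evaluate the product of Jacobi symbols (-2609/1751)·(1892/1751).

1

By multiplicativity, (-2609·1892/1751) = (-2609/1751)·(1892/1751).
First factor (-2609/1751):
(-2609/1751)
  = -(2609/1751)    [1751 ≡ 3 mod 4 ⇒ (-1/1751) = -1]
  = -(858/1751)    [2609 ≡ 858 mod 1751]
  = -(429/1751)    [1751 ≡ 7 mod 8 ⇒ (2/1751) = +1]
  = -(1751/429)    [QR: 429 ≡ 1 mod 4, sign kept]
  = -(35/429)    [1751 ≡ 35 mod 429]
  = -(429/35)    [QR: 429 ≡ 1 mod 4, sign kept]
  = -(9/35)    [429 ≡ 9 mod 35]
  = -(35/9)    [QR: 9 ≡ 1 mod 4, sign kept]
  = -(8/9)    [35 ≡ 8 mod 9]
  = -(1/9)    [9 ≡ 1 mod 8 ⇒ (2/9)^3 = +1]
  = -1    [(1/9) = 1]
Second factor (1892/1751):
(1892/1751)
  = (141/1751)    [1892 ≡ 141 mod 1751]
  = (1751/141)    [QR: 141 ≡ 1 mod 4, sign kept]
  = (59/141)    [1751 ≡ 59 mod 141]
  = (141/59)    [QR: 141 ≡ 1 mod 4, sign kept]
  = (23/59)    [141 ≡ 23 mod 59]
  = -(59/23)    [QR: both ≡ 3 mod 4, sign flips]
  = -(13/23)    [59 ≡ 13 mod 23]
  = -(23/13)    [QR: 13 ≡ 1 mod 4, sign kept]
  = -(10/13)    [23 ≡ 10 mod 13]
  = (5/13)    [13 ≡ 5 mod 8 ⇒ (2/13) = -1]
  = (13/5)    [QR: 5 ≡ 1 mod 4, sign kept]
  = (3/5)    [13 ≡ 3 mod 5]
  = (5/3)    [QR: 5 ≡ 1 mod 4, sign kept]
  = (2/3)    [5 ≡ 2 mod 3]
  = -(1/3)    [3 ≡ 3 mod 8 ⇒ (2/3) = -1]
  = -1    [(1/3) = 1]
Product: (-1)·(-1) = 1.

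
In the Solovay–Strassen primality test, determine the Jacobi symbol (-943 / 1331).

(-943 / 1331)
  = (388 / 1331)    [-943 ≡ 388 mod 1331]
  = (97 / 1331)    [1331 ≡ 3 mod 8 ⇒ (2 / 1331)^2 = +1]
  = (1331 / 97)    [QR: 97 ≡ 1 mod 4, sign kept]
  = (70 / 97)    [1331 ≡ 70 mod 97]
  = (35 / 97)    [97 ≡ 1 mod 8 ⇒ (2 / 97) = +1]
  = (97 / 35)    [QR: 97 ≡ 1 mod 4, sign kept]
  = (27 / 35)    [97 ≡ 27 mod 35]
  = -(35 / 27)    [QR: both ≡ 3 mod 4, sign flips]
  = -(8 / 27)    [35 ≡ 8 mod 27]
  = (1 / 27)    [27 ≡ 3 mod 8 ⇒ (2 / 27)^3 = -1]
  = 1    [(1 / 27) = 1]

1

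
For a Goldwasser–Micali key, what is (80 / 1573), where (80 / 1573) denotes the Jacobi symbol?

-1

Factor out 2: 80 = 2^4·5. Since 1573 ≡ 5 (mod 8), (2 / 1573) = -1, and (2 / 1573)^4 = +1. Now have (5 / 1573).
5 ≡ 1 (mod 4), so quadratic reciprocity gives (5 / 1573) = (1573 / 5). Reduce: 1573 ≡ 3 (mod 5). Now have (3 / 5).
5 ≡ 1 (mod 4), so quadratic reciprocity gives (3 / 5) = (5 / 3). Reduce: 5 ≡ 2 (mod 3). Now have (2 / 3).
Factor out 2: 2 = 2. Since 3 ≡ 3 (mod 8), (2 / 3) = -1. Now have -(1 / 3).
(1 / 3) = 1. Collecting the sign factors: -1.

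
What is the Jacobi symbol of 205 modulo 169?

Reduce the numerator: 205 ≡ 36 (mod 169), so (205/169) = (36/169).
Factor out 2: 36 = 2^2·9. Since 169 ≡ 1 (mod 8), (2/169) = +1, and (2/169)^2 = +1. Now have (9/169).
9 ≡ 1 (mod 4), so quadratic reciprocity gives (9/169) = (169/9). Reduce: 169 ≡ 7 (mod 9). Now have (7/9).
9 ≡ 1 (mod 4), so quadratic reciprocity gives (7/9) = (9/7). Reduce: 9 ≡ 2 (mod 7). Now have (2/7).
Factor out 2: 2 = 2. Since 7 ≡ 7 (mod 8), (2/7) = +1. Now have (1/7).
(1/7) = 1. Collecting the sign factors: 1.

1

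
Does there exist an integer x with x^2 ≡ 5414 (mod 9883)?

Factor out 2: 5414 = 2·2707. Since 9883 ≡ 3 (mod 8), (2/9883) = -1. Now have -(2707/9883).
Both 2707 ≡ 3 and 9883 ≡ 3 (mod 4), so reciprocity gives (2707/9883) = -(9883/2707). Reduce: 9883 ≡ 1762 (mod 2707). Now have (1762/2707).
Factor out 2: 1762 = 2·881. Since 2707 ≡ 3 (mod 8), (2/2707) = -1. Now have -(881/2707).
881 ≡ 1 (mod 4), so quadratic reciprocity gives (881/2707) = (2707/881). Reduce: 2707 ≡ 64 (mod 881). Now have -(64/881).
Factor out 2: 64 = 2^6. Since 881 ≡ 1 (mod 8), (2/881) = +1, and (2/881)^6 = +1. Now have -(1/881).
(1/881) = 1. Collecting the sign factors: -1.
The Legendre symbol is -1, so x^2 ≡ 5414 (mod 9883) has no solution.

no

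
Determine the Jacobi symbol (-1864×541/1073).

1

By multiplicativity, (-1864·541/1073) = (-1864/1073)·(541/1073).
First factor (-1864/1073):
Reduce the numerator: -1864 ≡ 282 (mod 1073), so (-1864/1073) = (282/1073).
Factor out 2: 282 = 2·141. Since 1073 ≡ 1 (mod 8), (2/1073) = +1. Now have (141/1073).
141 ≡ 1 (mod 4), so quadratic reciprocity gives (141/1073) = (1073/141). Reduce: 1073 ≡ 86 (mod 141). Now have (86/141).
Factor out 2: 86 = 2·43. Since 141 ≡ 5 (mod 8), (2/141) = -1. Now have -(43/141).
141 ≡ 1 (mod 4), so quadratic reciprocity gives (43/141) = (141/43). Reduce: 141 ≡ 12 (mod 43). Now have -(12/43).
Factor out 2: 12 = 2^2·3. Since 43 ≡ 3 (mod 8), (2/43) = -1, and (2/43)^2 = +1. Now have -(3/43).
Both 3 ≡ 3 and 43 ≡ 3 (mod 4), so reciprocity gives (3/43) = -(43/3). Reduce: 43 ≡ 1 (mod 3). Now have (1/3).
(1/3) = 1. Collecting the sign factors: 1.
Second factor (541/1073):
541 ≡ 1 (mod 4), so quadratic reciprocity gives (541/1073) = (1073/541). Reduce: 1073 ≡ 532 (mod 541). Now have (532/541).
Factor out 2: 532 = 2^2·133. Since 541 ≡ 5 (mod 8), (2/541) = -1, and (2/541)^2 = +1. Now have (133/541).
133 ≡ 1 (mod 4), so quadratic reciprocity gives (133/541) = (541/133). Reduce: 541 ≡ 9 (mod 133). Now have (9/133).
9 ≡ 1 (mod 4), so quadratic reciprocity gives (9/133) = (133/9). Reduce: 133 ≡ 7 (mod 9). Now have (7/9).
9 ≡ 1 (mod 4), so quadratic reciprocity gives (7/9) = (9/7). Reduce: 9 ≡ 2 (mod 7). Now have (2/7).
Factor out 2: 2 = 2. Since 7 ≡ 7 (mod 8), (2/7) = +1. Now have (1/7).
(1/7) = 1. Collecting the sign factors: 1.
Product: (1)·(1) = 1.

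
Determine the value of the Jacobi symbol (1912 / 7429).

-1

Factor out 2: 1912 = 2^3·239. Since 7429 ≡ 5 (mod 8), (2 / 7429) = -1, and (2 / 7429)^3 = -1. Now have -(239 / 7429).
7429 ≡ 1 (mod 4), so quadratic reciprocity gives (239 / 7429) = (7429 / 239). Reduce: 7429 ≡ 20 (mod 239). Now have -(20 / 239).
Factor out 2: 20 = 2^2·5. Since 239 ≡ 7 (mod 8), (2 / 239) = +1, and (2 / 239)^2 = +1. Now have -(5 / 239).
5 ≡ 1 (mod 4), so quadratic reciprocity gives (5 / 239) = (239 / 5). Reduce: 239 ≡ 4 (mod 5). Now have -(4 / 5).
Factor out 2: 4 = 2^2. Since 5 ≡ 5 (mod 8), (2 / 5) = -1, and (2 / 5)^2 = +1. Now have -(1 / 5).
(1 / 5) = 1. Collecting the sign factors: -1.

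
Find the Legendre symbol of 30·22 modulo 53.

By multiplicativity, (30·22 / 53) = (30 / 53)·(22 / 53).
First factor (30 / 53):
(30 / 53)
  = -(15 / 53)    [53 ≡ 5 mod 8 ⇒ (2 / 53) = -1]
  = -(53 / 15)    [QR: 53 ≡ 1 mod 4, sign kept]
  = -(8 / 15)    [53 ≡ 8 mod 15]
  = -(1 / 15)    [15 ≡ 7 mod 8 ⇒ (2 / 15)^3 = +1]
  = -1    [(1 / 15) = 1]
Second factor (22 / 53):
(22 / 53)
  = -(11 / 53)    [53 ≡ 5 mod 8 ⇒ (2 / 53) = -1]
  = -(53 / 11)    [QR: 53 ≡ 1 mod 4, sign kept]
  = -(9 / 11)    [53 ≡ 9 mod 11]
  = -(11 / 9)    [QR: 9 ≡ 1 mod 4, sign kept]
  = -(2 / 9)    [11 ≡ 2 mod 9]
  = -(1 / 9)    [9 ≡ 1 mod 8 ⇒ (2 / 9) = +1]
  = -1    [(1 / 9) = 1]
Product: (-1)·(-1) = 1.

1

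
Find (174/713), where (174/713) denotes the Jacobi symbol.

Factor out 2: 174 = 2·87. Since 713 ≡ 1 (mod 8), (2/713) = +1. Now have (87/713).
713 ≡ 1 (mod 4), so quadratic reciprocity gives (87/713) = (713/87). Reduce: 713 ≡ 17 (mod 87). Now have (17/87).
17 ≡ 1 (mod 4), so quadratic reciprocity gives (17/87) = (87/17). Reduce: 87 ≡ 2 (mod 17). Now have (2/17).
Factor out 2: 2 = 2. Since 17 ≡ 1 (mod 8), (2/17) = +1. Now have (1/17).
(1/17) = 1. Collecting the sign factors: 1.

1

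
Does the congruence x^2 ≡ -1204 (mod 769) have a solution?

no

(-1204/769)
  = (1204/769)    [769 ≡ 1 mod 4 ⇒ (-1/769) = +1]
  = (435/769)    [1204 ≡ 435 mod 769]
  = (769/435)    [QR: 769 ≡ 1 mod 4, sign kept]
  = (334/435)    [769 ≡ 334 mod 435]
  = -(167/435)    [435 ≡ 3 mod 8 ⇒ (2/435) = -1]
  = (435/167)    [QR: both ≡ 3 mod 4, sign flips]
  = (101/167)    [435 ≡ 101 mod 167]
  = (167/101)    [QR: 101 ≡ 1 mod 4, sign kept]
  = (66/101)    [167 ≡ 66 mod 101]
  = -(33/101)    [101 ≡ 5 mod 8 ⇒ (2/101) = -1]
  = -(101/33)    [QR: 33 ≡ 1 mod 4, sign kept]
  = -(2/33)    [101 ≡ 2 mod 33]
  = -(1/33)    [33 ≡ 1 mod 8 ⇒ (2/33) = +1]
  = -1    [(1/33) = 1]
The Legendre symbol is -1, so x^2 ≡ -1204 (mod 769) has no solution.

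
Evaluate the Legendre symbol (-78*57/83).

1

By multiplicativity, (-78·57/83) = (-78/83)·(57/83).
First factor (-78/83):
(-78/83)
  = -(78/83)    [83 ≡ 3 mod 4 ⇒ (-1/83) = -1]
  = (39/83)    [83 ≡ 3 mod 8 ⇒ (2/83) = -1]
  = -(83/39)    [QR: both ≡ 3 mod 4, sign flips]
  = -(5/39)    [83 ≡ 5 mod 39]
  = -(39/5)    [QR: 5 ≡ 1 mod 4, sign kept]
  = -(4/5)    [39 ≡ 4 mod 5]
  = -(1/5)    [5 ≡ 5 mod 8 ⇒ (2/5)^2 = +1]
  = -1    [(1/5) = 1]
Second factor (57/83):
(57/83)
  = (83/57)    [QR: 57 ≡ 1 mod 4, sign kept]
  = (26/57)    [83 ≡ 26 mod 57]
  = (13/57)    [57 ≡ 1 mod 8 ⇒ (2/57) = +1]
  = (57/13)    [QR: 13 ≡ 1 mod 4, sign kept]
  = (5/13)    [57 ≡ 5 mod 13]
  = (13/5)    [QR: 5 ≡ 1 mod 4, sign kept]
  = (3/5)    [13 ≡ 3 mod 5]
  = (5/3)    [QR: 5 ≡ 1 mod 4, sign kept]
  = (2/3)    [5 ≡ 2 mod 3]
  = -(1/3)    [3 ≡ 3 mod 8 ⇒ (2/3) = -1]
  = -1    [(1/3) = 1]
Product: (-1)·(-1) = 1.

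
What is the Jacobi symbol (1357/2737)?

1357 ≡ 1 (mod 4), so quadratic reciprocity gives (1357/2737) = (2737/1357). Reduce: 2737 ≡ 23 (mod 1357). Now have (23/1357).
1357 ≡ 1 (mod 4), so quadratic reciprocity gives (23/1357) = (1357/23). Reduce: 1357 ≡ 0 (mod 23). Now have (0/23).
The numerator is now 0 with denominator 23 > 1: the symbol is 0.

0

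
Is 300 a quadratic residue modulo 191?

(300/191)
  = (109/191)    [300 ≡ 109 mod 191]
  = (191/109)    [QR: 109 ≡ 1 mod 4, sign kept]
  = (82/109)    [191 ≡ 82 mod 109]
  = -(41/109)    [109 ≡ 5 mod 8 ⇒ (2/109) = -1]
  = -(109/41)    [QR: 41 ≡ 1 mod 4, sign kept]
  = -(27/41)    [109 ≡ 27 mod 41]
  = -(41/27)    [QR: 41 ≡ 1 mod 4, sign kept]
  = -(14/27)    [41 ≡ 14 mod 27]
  = (7/27)    [27 ≡ 3 mod 8 ⇒ (2/27) = -1]
  = -(27/7)    [QR: both ≡ 3 mod 4, sign flips]
  = -(6/7)    [27 ≡ 6 mod 7]
  = -(3/7)    [7 ≡ 7 mod 8 ⇒ (2/7) = +1]
  = (7/3)    [QR: both ≡ 3 mod 4, sign flips]
  = (1/3)    [7 ≡ 1 mod 3]
  = 1    [(1/3) = 1]
(300/191) = 1, and 191 is prime, so 300 is a quadratic residue mod 191.

yes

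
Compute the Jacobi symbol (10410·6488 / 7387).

By multiplicativity, (10410·6488 / 7387) = (10410 / 7387)·(6488 / 7387).
First factor (10410 / 7387):
(10410 / 7387)
  = (3023 / 7387)    [10410 ≡ 3023 mod 7387]
  = -(7387 / 3023)    [QR: both ≡ 3 mod 4, sign flips]
  = -(1341 / 3023)    [7387 ≡ 1341 mod 3023]
  = -(3023 / 1341)    [QR: 1341 ≡ 1 mod 4, sign kept]
  = -(341 / 1341)    [3023 ≡ 341 mod 1341]
  = -(1341 / 341)    [QR: 341 ≡ 1 mod 4, sign kept]
  = -(318 / 341)    [1341 ≡ 318 mod 341]
  = (159 / 341)    [341 ≡ 5 mod 8 ⇒ (2 / 341) = -1]
  = (341 / 159)    [QR: 341 ≡ 1 mod 4, sign kept]
  = (23 / 159)    [341 ≡ 23 mod 159]
  = -(159 / 23)    [QR: both ≡ 3 mod 4, sign flips]
  = -(21 / 23)    [159 ≡ 21 mod 23]
  = -(23 / 21)    [QR: 21 ≡ 1 mod 4, sign kept]
  = -(2 / 21)    [23 ≡ 2 mod 21]
  = (1 / 21)    [21 ≡ 5 mod 8 ⇒ (2 / 21) = -1]
  = 1    [(1 / 21) = 1]
Second factor (6488 / 7387):
(6488 / 7387)
  = -(811 / 7387)    [7387 ≡ 3 mod 8 ⇒ (2 / 7387)^3 = -1]
  = (7387 / 811)    [QR: both ≡ 3 mod 4, sign flips]
  = (88 / 811)    [7387 ≡ 88 mod 811]
  = -(11 / 811)    [811 ≡ 3 mod 8 ⇒ (2 / 811)^3 = -1]
  = (811 / 11)    [QR: both ≡ 3 mod 4, sign flips]
  = (8 / 11)    [811 ≡ 8 mod 11]
  = -(1 / 11)    [11 ≡ 3 mod 8 ⇒ (2 / 11)^3 = -1]
  = -1    [(1 / 11) = 1]
Product: (1)·(-1) = -1.

-1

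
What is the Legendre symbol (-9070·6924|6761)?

1

By multiplicativity, (-9070·6924|6761) = (-9070|6761)·(6924|6761).
First factor (-9070|6761):
(-9070|6761)
  = (4452|6761)    [-9070 ≡ 4452 mod 6761]
  = (1113|6761)    [6761 ≡ 1 mod 8 ⇒ (2|6761)^2 = +1]
  = (6761|1113)    [QR: 1113 ≡ 1 mod 4, sign kept]
  = (83|1113)    [6761 ≡ 83 mod 1113]
  = (1113|83)    [QR: 1113 ≡ 1 mod 4, sign kept]
  = (34|83)    [1113 ≡ 34 mod 83]
  = -(17|83)    [83 ≡ 3 mod 8 ⇒ (2|83) = -1]
  = -(83|17)    [QR: 17 ≡ 1 mod 4, sign kept]
  = -(15|17)    [83 ≡ 15 mod 17]
  = -(17|15)    [QR: 17 ≡ 1 mod 4, sign kept]
  = -(2|15)    [17 ≡ 2 mod 15]
  = -(1|15)    [15 ≡ 7 mod 8 ⇒ (2|15) = +1]
  = -1    [(1|15) = 1]
Second factor (6924|6761):
(6924|6761)
  = (163|6761)    [6924 ≡ 163 mod 6761]
  = (6761|163)    [QR: 6761 ≡ 1 mod 4, sign kept]
  = (78|163)    [6761 ≡ 78 mod 163]
  = -(39|163)    [163 ≡ 3 mod 8 ⇒ (2|163) = -1]
  = (163|39)    [QR: both ≡ 3 mod 4, sign flips]
  = (7|39)    [163 ≡ 7 mod 39]
  = -(39|7)    [QR: both ≡ 3 mod 4, sign flips]
  = -(4|7)    [39 ≡ 4 mod 7]
  = -(1|7)    [7 ≡ 7 mod 8 ⇒ (2|7)^2 = +1]
  = -1    [(1|7) = 1]
Product: (-1)·(-1) = 1.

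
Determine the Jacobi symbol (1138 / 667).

(1138 / 667)
  = (471 / 667)    [1138 ≡ 471 mod 667]
  = -(667 / 471)    [QR: both ≡ 3 mod 4, sign flips]
  = -(196 / 471)    [667 ≡ 196 mod 471]
  = -(49 / 471)    [471 ≡ 7 mod 8 ⇒ (2 / 471)^2 = +1]
  = -(471 / 49)    [QR: 49 ≡ 1 mod 4, sign kept]
  = -(30 / 49)    [471 ≡ 30 mod 49]
  = -(15 / 49)    [49 ≡ 1 mod 8 ⇒ (2 / 49) = +1]
  = -(49 / 15)    [QR: 49 ≡ 1 mod 4, sign kept]
  = -(4 / 15)    [49 ≡ 4 mod 15]
  = -(1 / 15)    [15 ≡ 7 mod 8 ⇒ (2 / 15)^2 = +1]
  = -1    [(1 / 15) = 1]

-1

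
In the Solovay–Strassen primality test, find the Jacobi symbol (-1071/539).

0

Reduce the numerator: -1071 ≡ 7 (mod 539), so (-1071/539) = (7/539).
Both 7 ≡ 3 and 539 ≡ 3 (mod 4), so reciprocity gives (7/539) = -(539/7). Reduce: 539 ≡ 0 (mod 7). Now have -(0/7).
The numerator is now 0 with denominator 7 > 1: the symbol is 0.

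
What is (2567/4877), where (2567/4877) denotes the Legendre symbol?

1

4877 ≡ 1 (mod 4), so quadratic reciprocity gives (2567/4877) = (4877/2567). Reduce: 4877 ≡ 2310 (mod 2567). Now have (2310/2567).
Factor out 2: 2310 = 2·1155. Since 2567 ≡ 7 (mod 8), (2/2567) = +1. Now have (1155/2567).
Both 1155 ≡ 3 and 2567 ≡ 3 (mod 4), so reciprocity gives (1155/2567) = -(2567/1155). Reduce: 2567 ≡ 257 (mod 1155). Now have -(257/1155).
257 ≡ 1 (mod 4), so quadratic reciprocity gives (257/1155) = (1155/257). Reduce: 1155 ≡ 127 (mod 257). Now have -(127/257).
257 ≡ 1 (mod 4), so quadratic reciprocity gives (127/257) = (257/127). Reduce: 257 ≡ 3 (mod 127). Now have -(3/127).
Both 3 ≡ 3 and 127 ≡ 3 (mod 4), so reciprocity gives (3/127) = -(127/3). Reduce: 127 ≡ 1 (mod 3). Now have (1/3).
(1/3) = 1. Collecting the sign factors: 1.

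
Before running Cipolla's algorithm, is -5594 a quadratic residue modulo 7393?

Pull out -1: (-5594/7393) = (-1/7393)·(5594/7393). Since 7393 ≡ 1 (mod 4), (-1/7393) = +1. Now have (5594/7393).
Factor out 2: 5594 = 2·2797. Since 7393 ≡ 1 (mod 8), (2/7393) = +1. Now have (2797/7393).
2797 ≡ 1 (mod 4), so quadratic reciprocity gives (2797/7393) = (7393/2797). Reduce: 7393 ≡ 1799 (mod 2797). Now have (1799/2797).
2797 ≡ 1 (mod 4), so quadratic reciprocity gives (1799/2797) = (2797/1799). Reduce: 2797 ≡ 998 (mod 1799). Now have (998/1799).
Factor out 2: 998 = 2·499. Since 1799 ≡ 7 (mod 8), (2/1799) = +1. Now have (499/1799).
Both 499 ≡ 3 and 1799 ≡ 3 (mod 4), so reciprocity gives (499/1799) = -(1799/499). Reduce: 1799 ≡ 302 (mod 499). Now have -(302/499).
Factor out 2: 302 = 2·151. Since 499 ≡ 3 (mod 8), (2/499) = -1. Now have (151/499).
Both 151 ≡ 3 and 499 ≡ 3 (mod 4), so reciprocity gives (151/499) = -(499/151). Reduce: 499 ≡ 46 (mod 151). Now have -(46/151).
Factor out 2: 46 = 2·23. Since 151 ≡ 7 (mod 8), (2/151) = +1. Now have -(23/151).
Both 23 ≡ 3 and 151 ≡ 3 (mod 4), so reciprocity gives (23/151) = -(151/23). Reduce: 151 ≡ 13 (mod 23). Now have (13/23).
13 ≡ 1 (mod 4), so quadratic reciprocity gives (13/23) = (23/13). Reduce: 23 ≡ 10 (mod 13). Now have (10/13).
Factor out 2: 10 = 2·5. Since 13 ≡ 5 (mod 8), (2/13) = -1. Now have -(5/13).
5 ≡ 1 (mod 4), so quadratic reciprocity gives (5/13) = (13/5). Reduce: 13 ≡ 3 (mod 5). Now have -(3/5).
5 ≡ 1 (mod 4), so quadratic reciprocity gives (3/5) = (5/3). Reduce: 5 ≡ 2 (mod 3). Now have -(2/3).
Factor out 2: 2 = 2. Since 3 ≡ 3 (mod 8), (2/3) = -1. Now have (1/3).
(1/3) = 1. Collecting the sign factors: 1.
(-5594/7393) = 1, and 7393 is prime, so -5594 is a quadratic residue mod 7393.

yes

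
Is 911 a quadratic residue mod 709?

yes

Reduce the numerator: 911 ≡ 202 (mod 709), so (911/709) = (202/709).
Factor out 2: 202 = 2·101. Since 709 ≡ 5 (mod 8), (2/709) = -1. Now have -(101/709).
101 ≡ 1 (mod 4), so quadratic reciprocity gives (101/709) = (709/101). Reduce: 709 ≡ 2 (mod 101). Now have -(2/101).
Factor out 2: 2 = 2. Since 101 ≡ 5 (mod 8), (2/101) = -1. Now have (1/101).
(1/101) = 1. Collecting the sign factors: 1.
The Legendre symbol is 1, so x^2 ≡ 911 (mod 709) has solution.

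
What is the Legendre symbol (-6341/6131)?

1

Reduce the numerator: -6341 ≡ 5921 (mod 6131), so (-6341/6131) = (5921/6131).
5921 ≡ 1 (mod 4), so quadratic reciprocity gives (5921/6131) = (6131/5921). Reduce: 6131 ≡ 210 (mod 5921). Now have (210/5921).
Factor out 2: 210 = 2·105. Since 5921 ≡ 1 (mod 8), (2/5921) = +1. Now have (105/5921).
105 ≡ 1 (mod 4), so quadratic reciprocity gives (105/5921) = (5921/105). Reduce: 5921 ≡ 41 (mod 105). Now have (41/105).
41 ≡ 1 (mod 4), so quadratic reciprocity gives (41/105) = (105/41). Reduce: 105 ≡ 23 (mod 41). Now have (23/41).
41 ≡ 1 (mod 4), so quadratic reciprocity gives (23/41) = (41/23). Reduce: 41 ≡ 18 (mod 23). Now have (18/23).
Factor out 2: 18 = 2·9. Since 23 ≡ 7 (mod 8), (2/23) = +1. Now have (9/23).
9 ≡ 1 (mod 4), so quadratic reciprocity gives (9/23) = (23/9). Reduce: 23 ≡ 5 (mod 9). Now have (5/9).
5 ≡ 1 (mod 4), so quadratic reciprocity gives (5/9) = (9/5). Reduce: 9 ≡ 4 (mod 5). Now have (4/5).
Factor out 2: 4 = 2^2. Since 5 ≡ 5 (mod 8), (2/5) = -1, and (2/5)^2 = +1. Now have (1/5).
(1/5) = 1. Collecting the sign factors: 1.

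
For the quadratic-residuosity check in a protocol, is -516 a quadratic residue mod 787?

Pull out -1: (-516/787) = (-1/787)·(516/787). Since 787 ≡ 3 (mod 4), (-1/787) = -1. Now have -(516/787).
Factor out 2: 516 = 2^2·129. Since 787 ≡ 3 (mod 8), (2/787) = -1, and (2/787)^2 = +1. Now have -(129/787).
129 ≡ 1 (mod 4), so quadratic reciprocity gives (129/787) = (787/129). Reduce: 787 ≡ 13 (mod 129). Now have -(13/129).
13 ≡ 1 (mod 4), so quadratic reciprocity gives (13/129) = (129/13). Reduce: 129 ≡ 12 (mod 13). Now have -(12/13).
Factor out 2: 12 = 2^2·3. Since 13 ≡ 5 (mod 8), (2/13) = -1, and (2/13)^2 = +1. Now have -(3/13).
13 ≡ 1 (mod 4), so quadratic reciprocity gives (3/13) = (13/3). Reduce: 13 ≡ 1 (mod 3). Now have -(1/3).
(1/3) = 1. Collecting the sign factors: -1.
The Legendre symbol is -1, so x^2 ≡ -516 (mod 787) has no solution.

no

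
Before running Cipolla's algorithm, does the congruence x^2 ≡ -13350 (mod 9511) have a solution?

no

Reduce the numerator: -13350 ≡ 5672 (mod 9511), so (-13350/9511) = (5672/9511).
Factor out 2: 5672 = 2^3·709. Since 9511 ≡ 7 (mod 8), (2/9511) = +1, and (2/9511)^3 = +1. Now have (709/9511).
709 ≡ 1 (mod 4), so quadratic reciprocity gives (709/9511) = (9511/709). Reduce: 9511 ≡ 294 (mod 709). Now have (294/709).
Factor out 2: 294 = 2·147. Since 709 ≡ 5 (mod 8), (2/709) = -1. Now have -(147/709).
709 ≡ 1 (mod 4), so quadratic reciprocity gives (147/709) = (709/147). Reduce: 709 ≡ 121 (mod 147). Now have -(121/147).
121 ≡ 1 (mod 4), so quadratic reciprocity gives (121/147) = (147/121). Reduce: 147 ≡ 26 (mod 121). Now have -(26/121).
Factor out 2: 26 = 2·13. Since 121 ≡ 1 (mod 8), (2/121) = +1. Now have -(13/121).
13 ≡ 1 (mod 4), so quadratic reciprocity gives (13/121) = (121/13). Reduce: 121 ≡ 4 (mod 13). Now have -(4/13).
Factor out 2: 4 = 2^2. Since 13 ≡ 5 (mod 8), (2/13) = -1, and (2/13)^2 = +1. Now have -(1/13).
(1/13) = 1. Collecting the sign factors: -1.
(-13350/9511) = -1, and 9511 is prime, so -13350 is not a quadratic residue mod 9511.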